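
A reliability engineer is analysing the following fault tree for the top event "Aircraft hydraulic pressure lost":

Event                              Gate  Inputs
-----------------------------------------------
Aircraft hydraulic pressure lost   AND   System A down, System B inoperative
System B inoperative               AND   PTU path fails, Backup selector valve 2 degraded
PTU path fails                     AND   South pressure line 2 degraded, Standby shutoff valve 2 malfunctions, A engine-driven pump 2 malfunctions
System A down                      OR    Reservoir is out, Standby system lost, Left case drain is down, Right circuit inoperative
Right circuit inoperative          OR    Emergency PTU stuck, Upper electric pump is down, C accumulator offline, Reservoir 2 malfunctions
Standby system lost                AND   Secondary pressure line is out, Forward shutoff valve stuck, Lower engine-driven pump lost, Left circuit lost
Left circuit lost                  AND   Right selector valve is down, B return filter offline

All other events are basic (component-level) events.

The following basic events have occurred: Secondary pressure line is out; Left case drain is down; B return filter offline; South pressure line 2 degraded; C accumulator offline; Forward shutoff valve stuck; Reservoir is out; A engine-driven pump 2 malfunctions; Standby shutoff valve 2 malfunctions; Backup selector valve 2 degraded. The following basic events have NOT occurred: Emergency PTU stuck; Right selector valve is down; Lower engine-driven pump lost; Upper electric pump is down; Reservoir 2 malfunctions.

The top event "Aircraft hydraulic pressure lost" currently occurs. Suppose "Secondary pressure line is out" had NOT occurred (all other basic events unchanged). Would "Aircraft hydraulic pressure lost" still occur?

Counterfactual: set "Secondary pressure line is out" to not occurred.
Left circuit lost [AND]: Right selector valve is down=not, B return filter offline=occurs → not all inputs occur → does not occur.
Standby system lost [AND]: Secondary pressure line is out=not, Forward shutoff valve stuck=occurs, Lower engine-driven pump lost=not, Left circuit lost=not → not all inputs occur → does not occur.
Right circuit inoperative [OR]: Emergency PTU stuck=not, Upper electric pump is down=not, C accumulator offline=occurs, Reservoir 2 malfunctions=not → at least one input occurs → occurs.
System A down [OR]: Reservoir is out=occurs, Standby system lost=not, Left case drain is down=occurs, Right circuit inoperative=occurs → at least one input occurs → occurs.
PTU path fails [AND]: South pressure line 2 degraded=occurs, Standby shutoff valve 2 malfunctions=occurs, A engine-driven pump 2 malfunctions=occurs → all inputs occur → occurs.
System B inoperative [AND]: PTU path fails=occurs, Backup selector valve 2 degraded=occurs → all inputs occur → occurs.
Aircraft hydraulic pressure lost [AND]: System A down=occurs, System B inoperative=occurs → all inputs occur → occurs.

Yes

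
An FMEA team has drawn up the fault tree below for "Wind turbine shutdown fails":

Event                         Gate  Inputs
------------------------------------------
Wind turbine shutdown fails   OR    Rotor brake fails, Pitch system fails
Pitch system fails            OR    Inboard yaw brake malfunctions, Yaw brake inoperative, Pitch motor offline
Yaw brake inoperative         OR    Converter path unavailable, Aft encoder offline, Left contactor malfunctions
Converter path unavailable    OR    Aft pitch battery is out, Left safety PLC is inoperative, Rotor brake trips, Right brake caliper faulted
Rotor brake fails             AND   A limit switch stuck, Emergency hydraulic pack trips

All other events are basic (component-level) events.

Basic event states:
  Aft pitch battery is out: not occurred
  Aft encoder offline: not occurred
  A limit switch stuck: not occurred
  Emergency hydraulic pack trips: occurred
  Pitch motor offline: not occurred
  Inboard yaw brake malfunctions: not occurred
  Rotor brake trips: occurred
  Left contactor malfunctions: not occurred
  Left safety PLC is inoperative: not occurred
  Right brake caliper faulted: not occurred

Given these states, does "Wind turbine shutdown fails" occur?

Rotor brake fails [AND]: A limit switch stuck=not, Emergency hydraulic pack trips=occurs → not all inputs occur → does not occur.
Converter path unavailable [OR]: Aft pitch battery is out=not, Left safety PLC is inoperative=not, Rotor brake trips=occurs, Right brake caliper faulted=not → at least one input occurs → occurs.
Yaw brake inoperative [OR]: Converter path unavailable=occurs, Aft encoder offline=not, Left contactor malfunctions=not → at least one input occurs → occurs.
Pitch system fails [OR]: Inboard yaw brake malfunctions=not, Yaw brake inoperative=occurs, Pitch motor offline=not → at least one input occurs → occurs.
Wind turbine shutdown fails [OR]: Rotor brake fails=not, Pitch system fails=occurs → at least one input occurs → occurs.

Yes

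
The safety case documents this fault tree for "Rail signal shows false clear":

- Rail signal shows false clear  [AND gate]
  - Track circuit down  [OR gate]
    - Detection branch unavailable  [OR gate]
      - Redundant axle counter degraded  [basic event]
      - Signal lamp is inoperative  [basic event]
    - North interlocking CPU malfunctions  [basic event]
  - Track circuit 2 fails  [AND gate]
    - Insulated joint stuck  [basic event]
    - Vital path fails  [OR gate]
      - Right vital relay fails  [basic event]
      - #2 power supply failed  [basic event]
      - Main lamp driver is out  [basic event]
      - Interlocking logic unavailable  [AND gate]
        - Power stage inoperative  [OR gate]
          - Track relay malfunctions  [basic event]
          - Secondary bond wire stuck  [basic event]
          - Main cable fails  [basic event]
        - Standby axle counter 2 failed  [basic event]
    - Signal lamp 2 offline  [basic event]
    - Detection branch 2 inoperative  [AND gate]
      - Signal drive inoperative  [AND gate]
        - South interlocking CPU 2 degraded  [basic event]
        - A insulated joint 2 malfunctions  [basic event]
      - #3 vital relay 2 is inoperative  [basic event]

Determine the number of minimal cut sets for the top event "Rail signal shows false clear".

18

Detection branch unavailable [OR]: union of children's cut sets → 2 cut set(s).
Track circuit down [OR]: union of children's cut sets → 3 cut set(s).
Power stage inoperative [OR]: union of children's cut sets → 3 cut set(s).
Interlocking logic unavailable [AND]: one cut set from each child combined → 3 × 1 = 3 cut set(s).
Vital path fails [OR]: union of children's cut sets → 6 cut set(s).
Signal drive inoperative [AND]: one cut set from each child combined → 1 × 1 = 1 cut set(s).
Detection branch 2 inoperative [AND]: one cut set from each child combined → 1 × 1 = 1 cut set(s).
Track circuit 2 fails [AND]: one cut set from each child combined → 1 × 6 × 1 × 1 = 6 cut set(s).
Rail signal shows false clear [AND]: one cut set from each child combined → 3 × 6 = 18 cut set(s).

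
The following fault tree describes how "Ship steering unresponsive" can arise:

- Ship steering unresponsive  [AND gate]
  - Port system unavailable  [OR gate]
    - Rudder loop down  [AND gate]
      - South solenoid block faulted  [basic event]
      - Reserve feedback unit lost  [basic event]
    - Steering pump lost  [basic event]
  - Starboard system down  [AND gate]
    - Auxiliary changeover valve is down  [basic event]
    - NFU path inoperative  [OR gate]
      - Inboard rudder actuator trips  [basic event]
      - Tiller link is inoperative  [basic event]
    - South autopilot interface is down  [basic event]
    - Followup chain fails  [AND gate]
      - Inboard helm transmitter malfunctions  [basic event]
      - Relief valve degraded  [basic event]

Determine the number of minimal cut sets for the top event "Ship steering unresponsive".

4

Rudder loop down [AND]: one cut set from each child combined → 1 × 1 = 1 cut set(s).
Port system unavailable [OR]: union of children's cut sets → 2 cut set(s).
NFU path inoperative [OR]: union of children's cut sets → 2 cut set(s).
Followup chain fails [AND]: one cut set from each child combined → 1 × 1 = 1 cut set(s).
Starboard system down [AND]: one cut set from each child combined → 1 × 2 × 1 × 1 = 2 cut set(s).
Ship steering unresponsive [AND]: one cut set from each child combined → 2 × 2 = 4 cut set(s).
Minimal cut sets: {Auxiliary changeover valve is down, Inboard helm transmitter malfunctions, Inboard rudder actuator trips, Relief valve degraded, Reserve feedback unit lost, South autopilot interface is down, South solenoid block faulted}; {Auxiliary changeover valve is down, Inboard helm transmitter malfunctions, Relief valve degraded, Reserve feedback unit lost, South autopilot interface is down, South solenoid block faulted, Tiller link is inoperative}; {Auxiliary changeover valve is down, Inboard helm transmitter malfunctions, Inboard rudder actuator trips, Relief valve degraded, South autopilot interface is down, Steering pump lost}; {Auxiliary changeover valve is down, Inboard helm transmitter malfunctions, Relief valve degraded, South autopilot interface is down, Steering pump lost, Tiller link is inoperative}.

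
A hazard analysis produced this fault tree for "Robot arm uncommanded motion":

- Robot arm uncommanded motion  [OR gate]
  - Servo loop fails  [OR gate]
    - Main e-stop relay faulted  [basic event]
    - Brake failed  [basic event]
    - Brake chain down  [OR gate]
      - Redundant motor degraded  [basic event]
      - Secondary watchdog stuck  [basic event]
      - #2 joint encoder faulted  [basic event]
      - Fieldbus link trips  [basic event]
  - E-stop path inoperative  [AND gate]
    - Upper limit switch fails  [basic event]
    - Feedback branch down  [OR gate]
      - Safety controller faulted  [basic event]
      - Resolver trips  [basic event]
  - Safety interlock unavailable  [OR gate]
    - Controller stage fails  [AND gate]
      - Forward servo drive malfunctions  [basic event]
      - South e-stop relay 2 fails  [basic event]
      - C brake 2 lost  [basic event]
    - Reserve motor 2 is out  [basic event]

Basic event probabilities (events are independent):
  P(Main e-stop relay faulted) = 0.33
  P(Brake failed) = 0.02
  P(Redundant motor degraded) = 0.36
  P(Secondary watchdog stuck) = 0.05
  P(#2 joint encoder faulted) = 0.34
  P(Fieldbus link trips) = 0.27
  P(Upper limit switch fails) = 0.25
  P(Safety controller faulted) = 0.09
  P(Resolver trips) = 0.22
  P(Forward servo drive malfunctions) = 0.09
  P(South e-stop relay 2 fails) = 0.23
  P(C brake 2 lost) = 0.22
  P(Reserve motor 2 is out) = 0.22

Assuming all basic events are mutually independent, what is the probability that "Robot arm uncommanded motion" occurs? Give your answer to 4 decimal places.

0.8615

P(Brake chain down) [OR] = 1 − (1−0.36) × (1−0.05) × (1−0.34) × (1−0.27) = 0.707066
P(Servo loop fails) [OR] = 1 − (1−0.33) × (1−0.02) × (1−0.707066) = 0.807660
P(Feedback branch down) [OR] = 1 − (1−0.09) × (1−0.22) = 0.290200
P(E-stop path inoperative) [AND] = 0.25 × 0.290200 = 0.072550
P(Controller stage fails) [AND] = 0.09 × 0.23 × 0.22 = 0.004554
P(Safety interlock unavailable) [OR] = 1 − (1−0.004554) × (1−0.22) = 0.223552
P(Robot arm uncommanded motion) [OR] = 1 − (1−0.807660) × (1−0.072550) × (1−0.223552) = 0.861493
Rounded to 4 decimal places: P(Robot arm uncommanded motion) ≈ 0.8615.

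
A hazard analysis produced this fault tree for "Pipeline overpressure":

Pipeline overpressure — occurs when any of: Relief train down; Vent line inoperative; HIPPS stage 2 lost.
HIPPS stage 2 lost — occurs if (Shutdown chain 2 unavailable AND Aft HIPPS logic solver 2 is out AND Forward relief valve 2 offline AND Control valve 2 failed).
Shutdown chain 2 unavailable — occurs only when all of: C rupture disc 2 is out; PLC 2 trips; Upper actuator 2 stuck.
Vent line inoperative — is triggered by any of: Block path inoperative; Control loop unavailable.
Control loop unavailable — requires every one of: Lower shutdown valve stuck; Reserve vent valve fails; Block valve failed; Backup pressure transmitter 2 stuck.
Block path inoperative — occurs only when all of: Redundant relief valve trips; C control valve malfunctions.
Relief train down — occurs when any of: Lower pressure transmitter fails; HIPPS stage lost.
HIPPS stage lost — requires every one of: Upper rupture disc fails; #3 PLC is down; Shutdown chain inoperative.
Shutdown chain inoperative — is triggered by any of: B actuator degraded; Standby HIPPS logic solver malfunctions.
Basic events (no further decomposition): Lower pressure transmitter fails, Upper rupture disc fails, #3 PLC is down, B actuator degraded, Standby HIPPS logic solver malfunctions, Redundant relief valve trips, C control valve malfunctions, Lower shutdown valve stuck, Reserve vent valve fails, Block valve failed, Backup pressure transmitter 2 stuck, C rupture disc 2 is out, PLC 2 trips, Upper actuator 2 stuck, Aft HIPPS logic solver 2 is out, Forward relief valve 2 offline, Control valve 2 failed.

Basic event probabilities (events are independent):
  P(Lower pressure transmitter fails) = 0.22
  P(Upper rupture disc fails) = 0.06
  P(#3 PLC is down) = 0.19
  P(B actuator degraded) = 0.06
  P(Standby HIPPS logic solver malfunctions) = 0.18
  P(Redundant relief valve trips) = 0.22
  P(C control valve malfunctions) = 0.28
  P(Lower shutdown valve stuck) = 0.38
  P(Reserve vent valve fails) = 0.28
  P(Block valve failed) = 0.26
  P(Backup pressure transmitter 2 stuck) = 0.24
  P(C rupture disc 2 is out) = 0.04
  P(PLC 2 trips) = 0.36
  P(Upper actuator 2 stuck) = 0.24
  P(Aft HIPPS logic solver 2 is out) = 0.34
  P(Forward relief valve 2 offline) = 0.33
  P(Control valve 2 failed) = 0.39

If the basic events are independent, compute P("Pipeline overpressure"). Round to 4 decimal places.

P(Shutdown chain inoperative) [OR] = 1 − (1−0.06) × (1−0.18) = 0.229200
P(HIPPS stage lost) [AND] = 0.06 × 0.19 × 0.229200 = 0.002613
P(Relief train down) [OR] = 1 − (1−0.22) × (1−0.002613) = 0.222038
P(Block path inoperative) [AND] = 0.22 × 0.28 = 0.061600
P(Control loop unavailable) [AND] = 0.38 × 0.28 × 0.26 × 0.24 = 0.006639
P(Vent line inoperative) [OR] = 1 − (1−0.061600) × (1−0.006639) = 0.067830
P(Shutdown chain 2 unavailable) [AND] = 0.04 × 0.36 × 0.24 = 0.003456
P(HIPPS stage 2 lost) [AND] = 0.003456 × 0.34 × 0.33 × 0.39 = 0.000151
P(Pipeline overpressure) [OR] = 1 − (1−0.222038) × (1−0.067830) × (1−0.000151) = 0.274917
Rounded to 4 decimal places: P(Pipeline overpressure) ≈ 0.2749.

0.2749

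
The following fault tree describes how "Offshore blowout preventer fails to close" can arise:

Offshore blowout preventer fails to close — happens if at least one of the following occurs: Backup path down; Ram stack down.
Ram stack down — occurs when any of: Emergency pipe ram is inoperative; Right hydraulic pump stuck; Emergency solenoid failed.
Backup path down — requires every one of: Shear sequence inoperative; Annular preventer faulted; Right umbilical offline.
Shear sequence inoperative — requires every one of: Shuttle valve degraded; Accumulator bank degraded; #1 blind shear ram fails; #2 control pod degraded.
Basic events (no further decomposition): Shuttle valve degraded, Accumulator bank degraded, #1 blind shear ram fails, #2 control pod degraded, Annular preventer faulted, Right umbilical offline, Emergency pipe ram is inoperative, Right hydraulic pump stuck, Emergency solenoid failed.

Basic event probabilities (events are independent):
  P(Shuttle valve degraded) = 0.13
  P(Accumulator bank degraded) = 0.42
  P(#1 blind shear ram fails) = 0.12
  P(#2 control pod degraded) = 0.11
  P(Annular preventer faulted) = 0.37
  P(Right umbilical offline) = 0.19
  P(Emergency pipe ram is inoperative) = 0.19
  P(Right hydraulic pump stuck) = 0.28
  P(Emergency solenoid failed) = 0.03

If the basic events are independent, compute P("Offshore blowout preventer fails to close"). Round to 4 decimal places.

P(Shear sequence inoperative) [AND] = 0.13 × 0.42 × 0.12 × 0.11 = 0.000721
P(Backup path down) [AND] = 0.000721 × 0.37 × 0.19 = 0.000051
P(Ram stack down) [OR] = 1 − (1−0.19) × (1−0.28) × (1−0.03) = 0.434296
P(Offshore blowout preventer fails to close) [OR] = 1 − (1−0.000051) × (1−0.434296) = 0.434325
Rounded to 4 decimal places: P(Offshore blowout preventer fails to close) ≈ 0.4343.

0.4343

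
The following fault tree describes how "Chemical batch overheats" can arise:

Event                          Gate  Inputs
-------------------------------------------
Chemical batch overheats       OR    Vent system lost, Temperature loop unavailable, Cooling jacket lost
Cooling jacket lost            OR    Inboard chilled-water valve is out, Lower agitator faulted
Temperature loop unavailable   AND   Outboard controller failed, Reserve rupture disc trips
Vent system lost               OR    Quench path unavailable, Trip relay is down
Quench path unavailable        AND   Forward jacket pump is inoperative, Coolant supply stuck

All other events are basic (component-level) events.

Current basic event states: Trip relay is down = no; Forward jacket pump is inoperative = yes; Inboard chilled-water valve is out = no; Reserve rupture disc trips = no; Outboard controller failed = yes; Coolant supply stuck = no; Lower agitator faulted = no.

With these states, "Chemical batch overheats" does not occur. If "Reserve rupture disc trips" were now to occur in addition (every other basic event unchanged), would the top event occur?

Yes

Counterfactual: set "Reserve rupture disc trips" to occurred.
Quench path unavailable [AND]: Forward jacket pump is inoperative=occurs, Coolant supply stuck=not → not all inputs occur → does not occur.
Vent system lost [OR]: Quench path unavailable=not, Trip relay is down=not → no input occurs → does not occur.
Temperature loop unavailable [AND]: Outboard controller failed=occurs, Reserve rupture disc trips=occurs → all inputs occur → occurs.
Cooling jacket lost [OR]: Inboard chilled-water valve is out=not, Lower agitator faulted=not → no input occurs → does not occur.
Chemical batch overheats [OR]: Vent system lost=not, Temperature loop unavailable=occurs, Cooling jacket lost=not → at least one input occurs → occurs.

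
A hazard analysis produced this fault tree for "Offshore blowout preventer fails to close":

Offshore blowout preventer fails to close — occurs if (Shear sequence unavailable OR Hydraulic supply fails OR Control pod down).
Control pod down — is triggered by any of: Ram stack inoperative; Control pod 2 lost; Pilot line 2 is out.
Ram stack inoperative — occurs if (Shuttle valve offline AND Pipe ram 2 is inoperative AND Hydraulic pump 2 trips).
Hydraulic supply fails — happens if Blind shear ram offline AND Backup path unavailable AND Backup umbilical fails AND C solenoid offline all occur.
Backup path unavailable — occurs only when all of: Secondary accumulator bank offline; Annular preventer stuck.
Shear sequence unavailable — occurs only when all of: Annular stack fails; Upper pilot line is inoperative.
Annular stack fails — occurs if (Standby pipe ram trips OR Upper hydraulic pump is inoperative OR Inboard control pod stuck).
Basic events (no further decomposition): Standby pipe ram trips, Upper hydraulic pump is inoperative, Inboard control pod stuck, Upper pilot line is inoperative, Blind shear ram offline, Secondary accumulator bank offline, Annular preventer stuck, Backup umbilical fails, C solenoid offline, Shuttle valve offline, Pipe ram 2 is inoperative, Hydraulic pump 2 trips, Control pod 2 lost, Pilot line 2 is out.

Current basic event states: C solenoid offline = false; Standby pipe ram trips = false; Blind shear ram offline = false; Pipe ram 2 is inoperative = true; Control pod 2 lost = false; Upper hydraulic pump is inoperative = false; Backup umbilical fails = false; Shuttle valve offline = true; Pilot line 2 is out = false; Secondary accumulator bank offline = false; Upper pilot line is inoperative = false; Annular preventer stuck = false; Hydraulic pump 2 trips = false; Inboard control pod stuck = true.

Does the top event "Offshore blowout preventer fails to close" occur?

Annular stack fails [OR]: Standby pipe ram trips=not, Upper hydraulic pump is inoperative=not, Inboard control pod stuck=occurs → at least one input occurs → occurs.
Shear sequence unavailable [AND]: Annular stack fails=occurs, Upper pilot line is inoperative=not → not all inputs occur → does not occur.
Backup path unavailable [AND]: Secondary accumulator bank offline=not, Annular preventer stuck=not → not all inputs occur → does not occur.
Hydraulic supply fails [AND]: Blind shear ram offline=not, Backup path unavailable=not, Backup umbilical fails=not, C solenoid offline=not → not all inputs occur → does not occur.
Ram stack inoperative [AND]: Shuttle valve offline=occurs, Pipe ram 2 is inoperative=occurs, Hydraulic pump 2 trips=not → not all inputs occur → does not occur.
Control pod down [OR]: Ram stack inoperative=not, Control pod 2 lost=not, Pilot line 2 is out=not → no input occurs → does not occur.
Offshore blowout preventer fails to close [OR]: Shear sequence unavailable=not, Hydraulic supply fails=not, Control pod down=not → no input occurs → does not occur.

No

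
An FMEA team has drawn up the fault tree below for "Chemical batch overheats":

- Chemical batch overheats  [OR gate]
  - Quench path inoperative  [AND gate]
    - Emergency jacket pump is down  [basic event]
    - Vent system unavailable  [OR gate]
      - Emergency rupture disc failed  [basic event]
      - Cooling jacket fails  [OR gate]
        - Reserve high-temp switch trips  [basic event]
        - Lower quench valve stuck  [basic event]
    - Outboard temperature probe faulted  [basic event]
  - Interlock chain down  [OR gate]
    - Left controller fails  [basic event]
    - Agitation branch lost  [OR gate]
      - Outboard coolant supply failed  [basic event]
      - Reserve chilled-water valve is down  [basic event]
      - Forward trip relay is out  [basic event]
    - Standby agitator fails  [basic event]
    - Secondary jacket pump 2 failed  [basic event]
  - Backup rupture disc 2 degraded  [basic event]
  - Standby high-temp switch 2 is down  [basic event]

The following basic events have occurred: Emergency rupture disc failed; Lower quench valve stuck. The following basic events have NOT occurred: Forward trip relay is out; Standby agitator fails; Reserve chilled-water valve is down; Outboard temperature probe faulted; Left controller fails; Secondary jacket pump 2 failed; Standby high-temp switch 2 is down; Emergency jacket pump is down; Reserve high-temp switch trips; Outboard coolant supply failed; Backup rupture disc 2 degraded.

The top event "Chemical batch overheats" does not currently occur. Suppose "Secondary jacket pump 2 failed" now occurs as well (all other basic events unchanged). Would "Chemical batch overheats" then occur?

Counterfactual: set "Secondary jacket pump 2 failed" to occurred.
Cooling jacket fails [OR]: Reserve high-temp switch trips=not, Lower quench valve stuck=occurs → at least one input occurs → occurs.
Vent system unavailable [OR]: Emergency rupture disc failed=occurs, Cooling jacket fails=occurs → at least one input occurs → occurs.
Quench path inoperative [AND]: Emergency jacket pump is down=not, Vent system unavailable=occurs, Outboard temperature probe faulted=not → not all inputs occur → does not occur.
Agitation branch lost [OR]: Outboard coolant supply failed=not, Reserve chilled-water valve is down=not, Forward trip relay is out=not → no input occurs → does not occur.
Interlock chain down [OR]: Left controller fails=not, Agitation branch lost=not, Standby agitator fails=not, Secondary jacket pump 2 failed=occurs → at least one input occurs → occurs.
Chemical batch overheats [OR]: Quench path inoperative=not, Interlock chain down=occurs, Backup rupture disc 2 degraded=not, Standby high-temp switch 2 is down=not → at least one input occurs → occurs.

Yes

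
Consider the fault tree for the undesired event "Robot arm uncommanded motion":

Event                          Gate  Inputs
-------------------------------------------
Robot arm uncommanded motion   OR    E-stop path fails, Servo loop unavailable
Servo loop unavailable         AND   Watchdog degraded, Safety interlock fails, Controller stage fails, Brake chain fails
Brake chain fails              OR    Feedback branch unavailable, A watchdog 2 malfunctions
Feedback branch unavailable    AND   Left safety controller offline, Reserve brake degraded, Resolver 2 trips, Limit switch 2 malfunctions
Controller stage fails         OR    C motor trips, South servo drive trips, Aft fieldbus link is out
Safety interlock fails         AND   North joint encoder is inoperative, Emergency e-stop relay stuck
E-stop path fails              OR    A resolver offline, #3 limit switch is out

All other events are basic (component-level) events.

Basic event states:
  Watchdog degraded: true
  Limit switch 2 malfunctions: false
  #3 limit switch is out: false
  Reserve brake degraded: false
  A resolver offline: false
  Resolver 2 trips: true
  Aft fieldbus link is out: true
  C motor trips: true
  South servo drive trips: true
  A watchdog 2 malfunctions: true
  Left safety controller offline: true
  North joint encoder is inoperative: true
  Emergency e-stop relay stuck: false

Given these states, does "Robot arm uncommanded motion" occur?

No

E-stop path fails [OR]: A resolver offline=not, #3 limit switch is out=not → no input occurs → does not occur.
Safety interlock fails [AND]: North joint encoder is inoperative=occurs, Emergency e-stop relay stuck=not → not all inputs occur → does not occur.
Controller stage fails [OR]: C motor trips=occurs, South servo drive trips=occurs, Aft fieldbus link is out=occurs → at least one input occurs → occurs.
Feedback branch unavailable [AND]: Left safety controller offline=occurs, Reserve brake degraded=not, Resolver 2 trips=occurs, Limit switch 2 malfunctions=not → not all inputs occur → does not occur.
Brake chain fails [OR]: Feedback branch unavailable=not, A watchdog 2 malfunctions=occurs → at least one input occurs → occurs.
Servo loop unavailable [AND]: Watchdog degraded=occurs, Safety interlock fails=not, Controller stage fails=occurs, Brake chain fails=occurs → not all inputs occur → does not occur.
Robot arm uncommanded motion [OR]: E-stop path fails=not, Servo loop unavailable=not → no input occurs → does not occur.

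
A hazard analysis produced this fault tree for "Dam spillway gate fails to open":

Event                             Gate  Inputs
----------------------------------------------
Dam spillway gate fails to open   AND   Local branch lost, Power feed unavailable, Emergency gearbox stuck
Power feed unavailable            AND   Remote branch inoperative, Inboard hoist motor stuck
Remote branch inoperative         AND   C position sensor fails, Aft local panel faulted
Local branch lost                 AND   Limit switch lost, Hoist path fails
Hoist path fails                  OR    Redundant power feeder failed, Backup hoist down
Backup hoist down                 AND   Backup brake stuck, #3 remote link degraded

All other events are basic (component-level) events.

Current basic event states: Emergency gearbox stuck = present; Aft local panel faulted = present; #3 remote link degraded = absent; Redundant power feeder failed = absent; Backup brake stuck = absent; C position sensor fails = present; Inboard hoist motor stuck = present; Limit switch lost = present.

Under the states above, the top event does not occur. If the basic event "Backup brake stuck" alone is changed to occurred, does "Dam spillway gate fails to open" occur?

No

Counterfactual: set "Backup brake stuck" to occurred.
Backup hoist down [AND]: Backup brake stuck=occurs, #3 remote link degraded=not → not all inputs occur → does not occur.
Hoist path fails [OR]: Redundant power feeder failed=not, Backup hoist down=not → no input occurs → does not occur.
Local branch lost [AND]: Limit switch lost=occurs, Hoist path fails=not → not all inputs occur → does not occur.
Remote branch inoperative [AND]: C position sensor fails=occurs, Aft local panel faulted=occurs → all inputs occur → occurs.
Power feed unavailable [AND]: Remote branch inoperative=occurs, Inboard hoist motor stuck=occurs → all inputs occur → occurs.
Dam spillway gate fails to open [AND]: Local branch lost=not, Power feed unavailable=occurs, Emergency gearbox stuck=occurs → not all inputs occur → does not occur.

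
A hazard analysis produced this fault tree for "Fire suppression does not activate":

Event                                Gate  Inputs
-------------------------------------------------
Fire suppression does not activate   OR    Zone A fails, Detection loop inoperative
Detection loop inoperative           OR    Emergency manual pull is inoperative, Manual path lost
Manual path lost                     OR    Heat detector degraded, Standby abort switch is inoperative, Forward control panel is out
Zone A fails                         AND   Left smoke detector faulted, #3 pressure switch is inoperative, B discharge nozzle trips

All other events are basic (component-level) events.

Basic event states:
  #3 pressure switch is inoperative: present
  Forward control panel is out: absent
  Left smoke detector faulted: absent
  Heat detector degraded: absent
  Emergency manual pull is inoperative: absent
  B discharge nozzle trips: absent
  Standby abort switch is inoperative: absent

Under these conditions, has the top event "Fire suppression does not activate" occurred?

No

Zone A fails [AND]: Left smoke detector faulted=not, #3 pressure switch is inoperative=occurs, B discharge nozzle trips=not → not all inputs occur → does not occur.
Manual path lost [OR]: Heat detector degraded=not, Standby abort switch is inoperative=not, Forward control panel is out=not → no input occurs → does not occur.
Detection loop inoperative [OR]: Emergency manual pull is inoperative=not, Manual path lost=not → no input occurs → does not occur.
Fire suppression does not activate [OR]: Zone A fails=not, Detection loop inoperative=not → no input occurs → does not occur.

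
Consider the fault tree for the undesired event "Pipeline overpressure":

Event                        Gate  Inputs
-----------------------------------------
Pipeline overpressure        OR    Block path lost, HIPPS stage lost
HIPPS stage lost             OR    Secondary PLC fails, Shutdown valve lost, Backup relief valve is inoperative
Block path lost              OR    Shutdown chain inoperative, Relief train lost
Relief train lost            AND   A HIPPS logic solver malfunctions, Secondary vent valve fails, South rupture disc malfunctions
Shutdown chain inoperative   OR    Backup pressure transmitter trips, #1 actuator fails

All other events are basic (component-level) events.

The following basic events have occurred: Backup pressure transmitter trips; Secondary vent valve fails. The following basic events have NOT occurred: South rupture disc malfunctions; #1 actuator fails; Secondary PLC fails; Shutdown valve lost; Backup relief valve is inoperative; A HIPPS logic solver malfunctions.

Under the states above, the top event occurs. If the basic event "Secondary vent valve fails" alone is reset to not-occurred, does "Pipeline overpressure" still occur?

Yes

Counterfactual: set "Secondary vent valve fails" to not occurred.
Shutdown chain inoperative [OR]: Backup pressure transmitter trips=occurs, #1 actuator fails=not → at least one input occurs → occurs.
Relief train lost [AND]: A HIPPS logic solver malfunctions=not, Secondary vent valve fails=not, South rupture disc malfunctions=not → not all inputs occur → does not occur.
Block path lost [OR]: Shutdown chain inoperative=occurs, Relief train lost=not → at least one input occurs → occurs.
HIPPS stage lost [OR]: Secondary PLC fails=not, Shutdown valve lost=not, Backup relief valve is inoperative=not → no input occurs → does not occur.
Pipeline overpressure [OR]: Block path lost=occurs, HIPPS stage lost=not → at least one input occurs → occurs.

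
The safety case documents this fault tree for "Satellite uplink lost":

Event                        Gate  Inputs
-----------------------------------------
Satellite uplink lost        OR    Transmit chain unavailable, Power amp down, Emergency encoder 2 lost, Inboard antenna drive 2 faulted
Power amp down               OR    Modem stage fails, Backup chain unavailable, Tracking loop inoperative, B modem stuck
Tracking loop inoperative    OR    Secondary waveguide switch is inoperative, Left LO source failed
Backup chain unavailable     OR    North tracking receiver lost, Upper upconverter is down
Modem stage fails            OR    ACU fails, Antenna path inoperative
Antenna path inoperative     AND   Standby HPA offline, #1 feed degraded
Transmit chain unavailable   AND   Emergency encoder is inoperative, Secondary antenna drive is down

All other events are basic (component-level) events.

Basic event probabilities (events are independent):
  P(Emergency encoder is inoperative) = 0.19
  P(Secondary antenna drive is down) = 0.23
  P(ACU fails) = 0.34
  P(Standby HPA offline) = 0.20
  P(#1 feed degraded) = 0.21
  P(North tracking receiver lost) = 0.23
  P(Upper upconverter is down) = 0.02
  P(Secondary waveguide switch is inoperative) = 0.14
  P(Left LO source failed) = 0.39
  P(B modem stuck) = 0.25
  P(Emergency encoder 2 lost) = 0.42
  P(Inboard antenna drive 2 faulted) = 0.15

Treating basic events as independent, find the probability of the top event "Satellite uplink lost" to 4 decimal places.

P(Transmit chain unavailable) [AND] = 0.19 × 0.23 = 0.043700
P(Antenna path inoperative) [AND] = 0.20 × 0.21 = 0.042000
P(Modem stage fails) [OR] = 1 − (1−0.34) × (1−0.042000) = 0.367720
P(Backup chain unavailable) [OR] = 1 − (1−0.23) × (1−0.02) = 0.245400
P(Tracking loop inoperative) [OR] = 1 − (1−0.14) × (1−0.39) = 0.475400
P(Power amp down) [OR] = 1 − (1−0.367720) × (1−0.245400) × (1−0.475400) × (1−0.25) = 0.812278
P(Satellite uplink lost) [OR] = 1 − (1−0.043700) × (1−0.812278) × (1−0.42) × (1−0.15) = 0.911497
Rounded to 4 decimal places: P(Satellite uplink lost) ≈ 0.9115.

0.9115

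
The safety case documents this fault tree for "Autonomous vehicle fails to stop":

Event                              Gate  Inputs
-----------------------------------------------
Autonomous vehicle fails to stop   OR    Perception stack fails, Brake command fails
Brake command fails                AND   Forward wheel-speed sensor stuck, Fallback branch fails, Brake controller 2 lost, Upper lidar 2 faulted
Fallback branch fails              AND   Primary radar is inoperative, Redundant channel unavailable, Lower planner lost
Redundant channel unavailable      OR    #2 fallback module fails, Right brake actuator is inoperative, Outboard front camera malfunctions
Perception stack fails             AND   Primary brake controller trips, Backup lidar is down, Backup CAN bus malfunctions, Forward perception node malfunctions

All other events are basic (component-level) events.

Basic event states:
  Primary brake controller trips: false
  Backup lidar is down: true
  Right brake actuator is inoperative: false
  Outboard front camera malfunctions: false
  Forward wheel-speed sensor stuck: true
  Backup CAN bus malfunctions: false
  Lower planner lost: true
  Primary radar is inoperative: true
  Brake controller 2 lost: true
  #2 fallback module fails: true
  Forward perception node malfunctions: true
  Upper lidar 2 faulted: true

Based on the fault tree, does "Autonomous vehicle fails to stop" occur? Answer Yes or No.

Yes

Perception stack fails [AND]: Primary brake controller trips=not, Backup lidar is down=occurs, Backup CAN bus malfunctions=not, Forward perception node malfunctions=occurs → not all inputs occur → does not occur.
Redundant channel unavailable [OR]: #2 fallback module fails=occurs, Right brake actuator is inoperative=not, Outboard front camera malfunctions=not → at least one input occurs → occurs.
Fallback branch fails [AND]: Primary radar is inoperative=occurs, Redundant channel unavailable=occurs, Lower planner lost=occurs → all inputs occur → occurs.
Brake command fails [AND]: Forward wheel-speed sensor stuck=occurs, Fallback branch fails=occurs, Brake controller 2 lost=occurs, Upper lidar 2 faulted=occurs → all inputs occur → occurs.
Autonomous vehicle fails to stop [OR]: Perception stack fails=not, Brake command fails=occurs → at least one input occurs → occurs.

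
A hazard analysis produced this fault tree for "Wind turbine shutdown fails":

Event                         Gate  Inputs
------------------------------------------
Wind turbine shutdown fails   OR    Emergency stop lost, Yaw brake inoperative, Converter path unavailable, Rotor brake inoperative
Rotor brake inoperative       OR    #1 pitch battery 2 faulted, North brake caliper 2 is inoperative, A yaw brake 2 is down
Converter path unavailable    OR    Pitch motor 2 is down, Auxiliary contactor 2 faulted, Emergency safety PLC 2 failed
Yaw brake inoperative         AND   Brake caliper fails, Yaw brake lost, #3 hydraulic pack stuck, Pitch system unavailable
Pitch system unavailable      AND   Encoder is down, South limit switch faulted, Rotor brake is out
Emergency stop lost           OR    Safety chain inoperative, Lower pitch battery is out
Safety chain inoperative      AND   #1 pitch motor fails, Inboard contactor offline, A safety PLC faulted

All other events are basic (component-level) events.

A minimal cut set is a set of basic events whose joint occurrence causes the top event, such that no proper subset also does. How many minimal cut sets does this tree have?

Safety chain inoperative [AND]: one cut set from each child combined → 1 × 1 × 1 = 1 cut set(s).
Emergency stop lost [OR]: union of children's cut sets → 2 cut set(s).
Pitch system unavailable [AND]: one cut set from each child combined → 1 × 1 × 1 = 1 cut set(s).
Yaw brake inoperative [AND]: one cut set from each child combined → 1 × 1 × 1 × 1 = 1 cut set(s).
Converter path unavailable [OR]: union of children's cut sets → 3 cut set(s).
Rotor brake inoperative [OR]: union of children's cut sets → 3 cut set(s).
Wind turbine shutdown fails [OR]: union of children's cut sets → 9 cut set(s).
Minimal cut sets: {#1 pitch motor fails, A safety PLC faulted, Inboard contactor offline}; {Lower pitch battery is out}; {#3 hydraulic pack stuck, Brake caliper fails, Encoder is down, Rotor brake is out, South limit switch faulted, Yaw brake lost}; {Pitch motor 2 is down}; {Auxiliary contactor 2 faulted}; {Emergency safety PLC 2 failed}; {#1 pitch battery 2 faulted}; {North brake caliper 2 is inoperative}; {A yaw brake 2 is down}.

9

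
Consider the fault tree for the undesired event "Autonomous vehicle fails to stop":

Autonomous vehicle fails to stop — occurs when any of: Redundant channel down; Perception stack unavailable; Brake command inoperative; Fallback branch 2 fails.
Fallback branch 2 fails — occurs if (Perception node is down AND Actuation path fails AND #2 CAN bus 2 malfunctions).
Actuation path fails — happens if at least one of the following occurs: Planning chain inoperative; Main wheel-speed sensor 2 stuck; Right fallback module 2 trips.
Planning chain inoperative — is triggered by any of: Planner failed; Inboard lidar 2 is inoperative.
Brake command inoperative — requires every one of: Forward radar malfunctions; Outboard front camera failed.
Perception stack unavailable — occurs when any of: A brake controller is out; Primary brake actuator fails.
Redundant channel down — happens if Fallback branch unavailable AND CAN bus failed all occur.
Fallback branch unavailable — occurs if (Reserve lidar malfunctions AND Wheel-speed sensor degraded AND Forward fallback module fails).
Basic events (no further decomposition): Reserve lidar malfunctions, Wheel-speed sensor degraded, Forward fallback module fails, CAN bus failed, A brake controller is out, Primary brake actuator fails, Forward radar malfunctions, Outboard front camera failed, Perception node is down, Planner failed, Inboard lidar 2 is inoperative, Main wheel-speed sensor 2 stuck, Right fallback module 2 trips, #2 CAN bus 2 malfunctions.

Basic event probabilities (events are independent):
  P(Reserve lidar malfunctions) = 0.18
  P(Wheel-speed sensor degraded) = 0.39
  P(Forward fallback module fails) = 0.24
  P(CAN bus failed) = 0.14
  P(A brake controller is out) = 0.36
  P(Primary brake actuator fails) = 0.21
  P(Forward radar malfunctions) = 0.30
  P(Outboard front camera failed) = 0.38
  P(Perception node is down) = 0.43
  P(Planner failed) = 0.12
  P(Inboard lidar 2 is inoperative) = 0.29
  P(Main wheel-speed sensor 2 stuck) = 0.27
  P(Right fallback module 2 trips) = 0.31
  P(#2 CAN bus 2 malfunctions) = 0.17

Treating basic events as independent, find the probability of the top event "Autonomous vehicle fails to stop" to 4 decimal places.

0.5755

P(Fallback branch unavailable) [AND] = 0.18 × 0.39 × 0.24 = 0.016848
P(Redundant channel down) [AND] = 0.016848 × 0.14 = 0.002359
P(Perception stack unavailable) [OR] = 1 − (1−0.36) × (1−0.21) = 0.494400
P(Brake command inoperative) [AND] = 0.30 × 0.38 = 0.114000
P(Planning chain inoperative) [OR] = 1 − (1−0.12) × (1−0.29) = 0.375200
P(Actuation path fails) [OR] = 1 − (1−0.375200) × (1−0.27) × (1−0.31) = 0.685288
P(Fallback branch 2 fails) [AND] = 0.43 × 0.685288 × 0.17 = 0.050095
P(Autonomous vehicle fails to stop) [OR] = 1 − (1−0.002359) × (1−0.494400) × (1−0.114000) × (1−0.050095) = 0.575483
Rounded to 4 decimal places: P(Autonomous vehicle fails to stop) ≈ 0.5755.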